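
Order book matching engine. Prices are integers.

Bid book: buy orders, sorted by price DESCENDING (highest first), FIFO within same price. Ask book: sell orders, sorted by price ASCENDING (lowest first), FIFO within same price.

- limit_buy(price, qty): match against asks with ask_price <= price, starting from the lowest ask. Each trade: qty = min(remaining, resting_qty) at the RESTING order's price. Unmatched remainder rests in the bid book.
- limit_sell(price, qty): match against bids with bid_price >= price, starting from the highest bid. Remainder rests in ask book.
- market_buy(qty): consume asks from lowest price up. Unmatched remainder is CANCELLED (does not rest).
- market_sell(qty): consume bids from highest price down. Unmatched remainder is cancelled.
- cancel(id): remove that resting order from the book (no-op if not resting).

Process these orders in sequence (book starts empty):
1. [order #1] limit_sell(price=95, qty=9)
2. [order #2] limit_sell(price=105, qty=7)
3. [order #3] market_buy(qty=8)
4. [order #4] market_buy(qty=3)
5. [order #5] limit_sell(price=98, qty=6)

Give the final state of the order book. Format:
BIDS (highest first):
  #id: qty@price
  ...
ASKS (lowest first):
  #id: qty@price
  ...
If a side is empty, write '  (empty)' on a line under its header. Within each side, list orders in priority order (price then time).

Answer: BIDS (highest first):
  (empty)
ASKS (lowest first):
  #5: 6@98
  #2: 5@105

Derivation:
After op 1 [order #1] limit_sell(price=95, qty=9): fills=none; bids=[-] asks=[#1:9@95]
After op 2 [order #2] limit_sell(price=105, qty=7): fills=none; bids=[-] asks=[#1:9@95 #2:7@105]
After op 3 [order #3] market_buy(qty=8): fills=#3x#1:8@95; bids=[-] asks=[#1:1@95 #2:7@105]
After op 4 [order #4] market_buy(qty=3): fills=#4x#1:1@95 #4x#2:2@105; bids=[-] asks=[#2:5@105]
After op 5 [order #5] limit_sell(price=98, qty=6): fills=none; bids=[-] asks=[#5:6@98 #2:5@105]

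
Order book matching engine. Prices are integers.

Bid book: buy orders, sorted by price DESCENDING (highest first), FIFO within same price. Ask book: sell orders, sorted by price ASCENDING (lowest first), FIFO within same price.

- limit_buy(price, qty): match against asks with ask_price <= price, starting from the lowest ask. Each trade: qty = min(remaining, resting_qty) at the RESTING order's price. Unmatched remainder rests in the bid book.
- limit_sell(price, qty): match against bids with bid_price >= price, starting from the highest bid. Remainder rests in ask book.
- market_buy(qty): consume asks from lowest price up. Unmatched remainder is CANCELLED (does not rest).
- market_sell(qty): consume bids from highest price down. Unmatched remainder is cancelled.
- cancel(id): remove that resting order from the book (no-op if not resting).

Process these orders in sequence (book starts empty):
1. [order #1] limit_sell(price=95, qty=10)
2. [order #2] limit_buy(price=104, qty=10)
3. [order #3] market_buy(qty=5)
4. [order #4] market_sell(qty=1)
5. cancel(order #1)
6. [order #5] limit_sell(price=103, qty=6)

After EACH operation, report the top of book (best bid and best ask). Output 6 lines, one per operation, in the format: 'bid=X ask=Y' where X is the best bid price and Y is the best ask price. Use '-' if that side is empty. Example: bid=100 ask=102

Answer: bid=- ask=95
bid=- ask=-
bid=- ask=-
bid=- ask=-
bid=- ask=-
bid=- ask=103

Derivation:
After op 1 [order #1] limit_sell(price=95, qty=10): fills=none; bids=[-] asks=[#1:10@95]
After op 2 [order #2] limit_buy(price=104, qty=10): fills=#2x#1:10@95; bids=[-] asks=[-]
After op 3 [order #3] market_buy(qty=5): fills=none; bids=[-] asks=[-]
After op 4 [order #4] market_sell(qty=1): fills=none; bids=[-] asks=[-]
After op 5 cancel(order #1): fills=none; bids=[-] asks=[-]
After op 6 [order #5] limit_sell(price=103, qty=6): fills=none; bids=[-] asks=[#5:6@103]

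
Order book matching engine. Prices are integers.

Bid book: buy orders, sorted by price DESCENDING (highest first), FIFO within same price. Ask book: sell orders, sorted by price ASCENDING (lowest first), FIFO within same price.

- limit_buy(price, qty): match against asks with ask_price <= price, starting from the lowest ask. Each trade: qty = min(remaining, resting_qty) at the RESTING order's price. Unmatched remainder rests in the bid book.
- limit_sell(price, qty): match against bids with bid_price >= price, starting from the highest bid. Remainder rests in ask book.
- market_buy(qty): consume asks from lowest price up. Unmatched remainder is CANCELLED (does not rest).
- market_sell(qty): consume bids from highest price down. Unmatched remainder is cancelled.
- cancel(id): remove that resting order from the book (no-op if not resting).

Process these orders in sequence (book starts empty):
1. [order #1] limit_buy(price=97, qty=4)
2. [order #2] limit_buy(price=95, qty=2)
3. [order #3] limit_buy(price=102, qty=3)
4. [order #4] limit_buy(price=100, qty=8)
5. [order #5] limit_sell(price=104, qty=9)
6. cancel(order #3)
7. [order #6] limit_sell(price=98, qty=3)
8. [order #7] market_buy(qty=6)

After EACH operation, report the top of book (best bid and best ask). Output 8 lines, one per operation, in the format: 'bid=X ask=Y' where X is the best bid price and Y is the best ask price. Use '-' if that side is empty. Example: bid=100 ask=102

Answer: bid=97 ask=-
bid=97 ask=-
bid=102 ask=-
bid=102 ask=-
bid=102 ask=104
bid=100 ask=104
bid=100 ask=104
bid=100 ask=104

Derivation:
After op 1 [order #1] limit_buy(price=97, qty=4): fills=none; bids=[#1:4@97] asks=[-]
After op 2 [order #2] limit_buy(price=95, qty=2): fills=none; bids=[#1:4@97 #2:2@95] asks=[-]
After op 3 [order #3] limit_buy(price=102, qty=3): fills=none; bids=[#3:3@102 #1:4@97 #2:2@95] asks=[-]
After op 4 [order #4] limit_buy(price=100, qty=8): fills=none; bids=[#3:3@102 #4:8@100 #1:4@97 #2:2@95] asks=[-]
After op 5 [order #5] limit_sell(price=104, qty=9): fills=none; bids=[#3:3@102 #4:8@100 #1:4@97 #2:2@95] asks=[#5:9@104]
After op 6 cancel(order #3): fills=none; bids=[#4:8@100 #1:4@97 #2:2@95] asks=[#5:9@104]
After op 7 [order #6] limit_sell(price=98, qty=3): fills=#4x#6:3@100; bids=[#4:5@100 #1:4@97 #2:2@95] asks=[#5:9@104]
After op 8 [order #7] market_buy(qty=6): fills=#7x#5:6@104; bids=[#4:5@100 #1:4@97 #2:2@95] asks=[#5:3@104]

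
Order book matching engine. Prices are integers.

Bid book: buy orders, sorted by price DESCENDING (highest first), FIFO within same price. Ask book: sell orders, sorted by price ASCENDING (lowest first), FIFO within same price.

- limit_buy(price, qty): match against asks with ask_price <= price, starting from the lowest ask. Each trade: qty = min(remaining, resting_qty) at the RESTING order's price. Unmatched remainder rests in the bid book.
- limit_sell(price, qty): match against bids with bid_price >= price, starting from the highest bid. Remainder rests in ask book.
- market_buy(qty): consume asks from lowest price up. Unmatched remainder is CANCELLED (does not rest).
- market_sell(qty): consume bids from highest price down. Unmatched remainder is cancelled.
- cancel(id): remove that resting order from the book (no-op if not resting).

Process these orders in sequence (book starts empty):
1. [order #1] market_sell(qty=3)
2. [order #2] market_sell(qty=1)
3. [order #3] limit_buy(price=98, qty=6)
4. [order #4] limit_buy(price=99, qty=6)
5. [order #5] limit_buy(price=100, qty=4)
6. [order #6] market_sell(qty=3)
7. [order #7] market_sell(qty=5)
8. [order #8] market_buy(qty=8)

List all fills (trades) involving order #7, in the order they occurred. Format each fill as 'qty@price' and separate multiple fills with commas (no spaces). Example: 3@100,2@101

Answer: 1@100,4@99

Derivation:
After op 1 [order #1] market_sell(qty=3): fills=none; bids=[-] asks=[-]
After op 2 [order #2] market_sell(qty=1): fills=none; bids=[-] asks=[-]
After op 3 [order #3] limit_buy(price=98, qty=6): fills=none; bids=[#3:6@98] asks=[-]
After op 4 [order #4] limit_buy(price=99, qty=6): fills=none; bids=[#4:6@99 #3:6@98] asks=[-]
After op 5 [order #5] limit_buy(price=100, qty=4): fills=none; bids=[#5:4@100 #4:6@99 #3:6@98] asks=[-]
After op 6 [order #6] market_sell(qty=3): fills=#5x#6:3@100; bids=[#5:1@100 #4:6@99 #3:6@98] asks=[-]
After op 7 [order #7] market_sell(qty=5): fills=#5x#7:1@100 #4x#7:4@99; bids=[#4:2@99 #3:6@98] asks=[-]
After op 8 [order #8] market_buy(qty=8): fills=none; bids=[#4:2@99 #3:6@98] asks=[-]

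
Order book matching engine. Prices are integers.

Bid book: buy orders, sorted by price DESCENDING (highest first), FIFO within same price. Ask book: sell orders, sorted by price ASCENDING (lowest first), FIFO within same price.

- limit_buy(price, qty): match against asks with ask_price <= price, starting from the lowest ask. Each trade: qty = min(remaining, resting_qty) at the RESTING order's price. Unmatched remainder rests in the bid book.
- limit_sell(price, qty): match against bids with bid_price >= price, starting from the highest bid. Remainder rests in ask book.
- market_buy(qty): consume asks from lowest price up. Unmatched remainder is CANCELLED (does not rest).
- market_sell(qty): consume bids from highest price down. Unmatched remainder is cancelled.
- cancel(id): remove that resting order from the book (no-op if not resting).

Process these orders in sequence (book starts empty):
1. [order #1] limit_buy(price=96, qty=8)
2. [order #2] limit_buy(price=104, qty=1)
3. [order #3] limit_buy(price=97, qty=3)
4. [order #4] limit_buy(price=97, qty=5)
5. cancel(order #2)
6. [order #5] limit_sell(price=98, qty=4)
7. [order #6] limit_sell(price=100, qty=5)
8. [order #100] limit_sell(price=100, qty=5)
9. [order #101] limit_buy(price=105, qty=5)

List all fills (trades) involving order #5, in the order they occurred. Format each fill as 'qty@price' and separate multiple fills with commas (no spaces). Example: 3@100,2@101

Answer: 4@98

Derivation:
After op 1 [order #1] limit_buy(price=96, qty=8): fills=none; bids=[#1:8@96] asks=[-]
After op 2 [order #2] limit_buy(price=104, qty=1): fills=none; bids=[#2:1@104 #1:8@96] asks=[-]
After op 3 [order #3] limit_buy(price=97, qty=3): fills=none; bids=[#2:1@104 #3:3@97 #1:8@96] asks=[-]
After op 4 [order #4] limit_buy(price=97, qty=5): fills=none; bids=[#2:1@104 #3:3@97 #4:5@97 #1:8@96] asks=[-]
After op 5 cancel(order #2): fills=none; bids=[#3:3@97 #4:5@97 #1:8@96] asks=[-]
After op 6 [order #5] limit_sell(price=98, qty=4): fills=none; bids=[#3:3@97 #4:5@97 #1:8@96] asks=[#5:4@98]
After op 7 [order #6] limit_sell(price=100, qty=5): fills=none; bids=[#3:3@97 #4:5@97 #1:8@96] asks=[#5:4@98 #6:5@100]
After op 8 [order #100] limit_sell(price=100, qty=5): fills=none; bids=[#3:3@97 #4:5@97 #1:8@96] asks=[#5:4@98 #6:5@100 #100:5@100]
After op 9 [order #101] limit_buy(price=105, qty=5): fills=#101x#5:4@98 #101x#6:1@100; bids=[#3:3@97 #4:5@97 #1:8@96] asks=[#6:4@100 #100:5@100]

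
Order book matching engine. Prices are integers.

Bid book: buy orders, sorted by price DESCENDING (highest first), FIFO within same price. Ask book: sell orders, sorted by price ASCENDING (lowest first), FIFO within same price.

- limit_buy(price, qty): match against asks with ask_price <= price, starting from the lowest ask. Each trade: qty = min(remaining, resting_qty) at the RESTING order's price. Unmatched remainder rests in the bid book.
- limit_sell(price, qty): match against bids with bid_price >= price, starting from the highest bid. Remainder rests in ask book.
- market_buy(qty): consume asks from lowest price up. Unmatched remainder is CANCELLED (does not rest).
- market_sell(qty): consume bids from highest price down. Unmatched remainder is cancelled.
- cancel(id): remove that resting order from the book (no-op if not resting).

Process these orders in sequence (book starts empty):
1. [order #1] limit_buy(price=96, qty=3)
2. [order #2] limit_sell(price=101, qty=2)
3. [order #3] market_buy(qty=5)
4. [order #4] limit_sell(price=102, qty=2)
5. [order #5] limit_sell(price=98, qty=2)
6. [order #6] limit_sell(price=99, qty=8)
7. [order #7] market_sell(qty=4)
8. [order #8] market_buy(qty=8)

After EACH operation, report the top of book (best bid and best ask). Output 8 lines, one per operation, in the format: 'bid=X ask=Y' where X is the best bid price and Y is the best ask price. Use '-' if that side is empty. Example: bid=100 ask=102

Answer: bid=96 ask=-
bid=96 ask=101
bid=96 ask=-
bid=96 ask=102
bid=96 ask=98
bid=96 ask=98
bid=- ask=98
bid=- ask=99

Derivation:
After op 1 [order #1] limit_buy(price=96, qty=3): fills=none; bids=[#1:3@96] asks=[-]
After op 2 [order #2] limit_sell(price=101, qty=2): fills=none; bids=[#1:3@96] asks=[#2:2@101]
After op 3 [order #3] market_buy(qty=5): fills=#3x#2:2@101; bids=[#1:3@96] asks=[-]
After op 4 [order #4] limit_sell(price=102, qty=2): fills=none; bids=[#1:3@96] asks=[#4:2@102]
After op 5 [order #5] limit_sell(price=98, qty=2): fills=none; bids=[#1:3@96] asks=[#5:2@98 #4:2@102]
After op 6 [order #6] limit_sell(price=99, qty=8): fills=none; bids=[#1:3@96] asks=[#5:2@98 #6:8@99 #4:2@102]
After op 7 [order #7] market_sell(qty=4): fills=#1x#7:3@96; bids=[-] asks=[#5:2@98 #6:8@99 #4:2@102]
After op 8 [order #8] market_buy(qty=8): fills=#8x#5:2@98 #8x#6:6@99; bids=[-] asks=[#6:2@99 #4:2@102]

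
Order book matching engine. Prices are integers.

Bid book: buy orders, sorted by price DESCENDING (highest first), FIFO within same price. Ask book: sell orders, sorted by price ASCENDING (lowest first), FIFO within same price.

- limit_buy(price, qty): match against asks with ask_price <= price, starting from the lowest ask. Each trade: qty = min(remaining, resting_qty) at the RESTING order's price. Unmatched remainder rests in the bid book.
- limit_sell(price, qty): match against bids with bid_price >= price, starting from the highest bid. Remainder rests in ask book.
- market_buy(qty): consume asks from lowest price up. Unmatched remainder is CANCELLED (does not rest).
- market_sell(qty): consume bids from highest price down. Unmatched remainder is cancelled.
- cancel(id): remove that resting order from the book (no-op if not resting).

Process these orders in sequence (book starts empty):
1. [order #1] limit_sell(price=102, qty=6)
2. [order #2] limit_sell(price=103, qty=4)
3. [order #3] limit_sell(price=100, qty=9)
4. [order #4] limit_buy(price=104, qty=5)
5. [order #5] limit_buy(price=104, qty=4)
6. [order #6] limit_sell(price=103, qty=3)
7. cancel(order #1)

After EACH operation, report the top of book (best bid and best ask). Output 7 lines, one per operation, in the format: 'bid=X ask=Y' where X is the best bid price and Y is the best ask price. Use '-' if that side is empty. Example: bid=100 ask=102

After op 1 [order #1] limit_sell(price=102, qty=6): fills=none; bids=[-] asks=[#1:6@102]
After op 2 [order #2] limit_sell(price=103, qty=4): fills=none; bids=[-] asks=[#1:6@102 #2:4@103]
After op 3 [order #3] limit_sell(price=100, qty=9): fills=none; bids=[-] asks=[#3:9@100 #1:6@102 #2:4@103]
After op 4 [order #4] limit_buy(price=104, qty=5): fills=#4x#3:5@100; bids=[-] asks=[#3:4@100 #1:6@102 #2:4@103]
After op 5 [order #5] limit_buy(price=104, qty=4): fills=#5x#3:4@100; bids=[-] asks=[#1:6@102 #2:4@103]
After op 6 [order #6] limit_sell(price=103, qty=3): fills=none; bids=[-] asks=[#1:6@102 #2:4@103 #6:3@103]
After op 7 cancel(order #1): fills=none; bids=[-] asks=[#2:4@103 #6:3@103]

Answer: bid=- ask=102
bid=- ask=102
bid=- ask=100
bid=- ask=100
bid=- ask=102
bid=- ask=102
bid=- ask=103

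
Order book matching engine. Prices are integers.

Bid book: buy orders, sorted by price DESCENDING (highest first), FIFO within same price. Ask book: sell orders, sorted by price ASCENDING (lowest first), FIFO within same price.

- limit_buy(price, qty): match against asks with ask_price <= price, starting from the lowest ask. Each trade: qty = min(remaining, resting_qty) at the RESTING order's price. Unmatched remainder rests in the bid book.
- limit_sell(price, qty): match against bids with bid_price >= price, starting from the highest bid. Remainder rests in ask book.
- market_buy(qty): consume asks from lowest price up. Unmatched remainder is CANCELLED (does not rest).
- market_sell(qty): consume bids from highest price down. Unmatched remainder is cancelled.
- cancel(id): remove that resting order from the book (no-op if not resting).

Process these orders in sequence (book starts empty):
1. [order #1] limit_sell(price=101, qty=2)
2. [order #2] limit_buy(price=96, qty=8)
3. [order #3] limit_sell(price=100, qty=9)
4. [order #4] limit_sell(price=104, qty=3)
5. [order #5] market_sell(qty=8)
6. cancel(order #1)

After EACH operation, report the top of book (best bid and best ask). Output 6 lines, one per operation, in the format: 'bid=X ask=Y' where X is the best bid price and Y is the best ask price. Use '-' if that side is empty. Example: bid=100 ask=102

After op 1 [order #1] limit_sell(price=101, qty=2): fills=none; bids=[-] asks=[#1:2@101]
After op 2 [order #2] limit_buy(price=96, qty=8): fills=none; bids=[#2:8@96] asks=[#1:2@101]
After op 3 [order #3] limit_sell(price=100, qty=9): fills=none; bids=[#2:8@96] asks=[#3:9@100 #1:2@101]
After op 4 [order #4] limit_sell(price=104, qty=3): fills=none; bids=[#2:8@96] asks=[#3:9@100 #1:2@101 #4:3@104]
After op 5 [order #5] market_sell(qty=8): fills=#2x#5:8@96; bids=[-] asks=[#3:9@100 #1:2@101 #4:3@104]
After op 6 cancel(order #1): fills=none; bids=[-] asks=[#3:9@100 #4:3@104]

Answer: bid=- ask=101
bid=96 ask=101
bid=96 ask=100
bid=96 ask=100
bid=- ask=100
bid=- ask=100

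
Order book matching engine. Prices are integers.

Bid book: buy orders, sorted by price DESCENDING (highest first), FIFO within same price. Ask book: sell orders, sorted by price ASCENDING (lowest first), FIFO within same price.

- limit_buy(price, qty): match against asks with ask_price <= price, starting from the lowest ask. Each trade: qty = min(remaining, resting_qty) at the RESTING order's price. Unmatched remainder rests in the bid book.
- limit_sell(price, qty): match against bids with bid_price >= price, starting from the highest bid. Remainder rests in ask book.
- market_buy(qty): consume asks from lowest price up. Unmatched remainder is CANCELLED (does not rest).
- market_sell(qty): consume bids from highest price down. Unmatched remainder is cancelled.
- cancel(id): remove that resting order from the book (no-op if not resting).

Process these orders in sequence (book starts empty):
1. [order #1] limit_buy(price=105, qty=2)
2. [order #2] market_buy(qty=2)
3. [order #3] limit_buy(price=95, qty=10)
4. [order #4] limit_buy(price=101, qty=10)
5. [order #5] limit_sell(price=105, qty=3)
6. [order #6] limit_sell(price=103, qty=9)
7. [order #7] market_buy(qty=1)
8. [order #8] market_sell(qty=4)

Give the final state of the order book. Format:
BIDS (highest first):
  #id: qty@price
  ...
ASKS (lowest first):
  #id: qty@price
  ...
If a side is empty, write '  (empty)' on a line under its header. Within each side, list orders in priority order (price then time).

After op 1 [order #1] limit_buy(price=105, qty=2): fills=none; bids=[#1:2@105] asks=[-]
After op 2 [order #2] market_buy(qty=2): fills=none; bids=[#1:2@105] asks=[-]
After op 3 [order #3] limit_buy(price=95, qty=10): fills=none; bids=[#1:2@105 #3:10@95] asks=[-]
After op 4 [order #4] limit_buy(price=101, qty=10): fills=none; bids=[#1:2@105 #4:10@101 #3:10@95] asks=[-]
After op 5 [order #5] limit_sell(price=105, qty=3): fills=#1x#5:2@105; bids=[#4:10@101 #3:10@95] asks=[#5:1@105]
After op 6 [order #6] limit_sell(price=103, qty=9): fills=none; bids=[#4:10@101 #3:10@95] asks=[#6:9@103 #5:1@105]
After op 7 [order #7] market_buy(qty=1): fills=#7x#6:1@103; bids=[#4:10@101 #3:10@95] asks=[#6:8@103 #5:1@105]
After op 8 [order #8] market_sell(qty=4): fills=#4x#8:4@101; bids=[#4:6@101 #3:10@95] asks=[#6:8@103 #5:1@105]

Answer: BIDS (highest first):
  #4: 6@101
  #3: 10@95
ASKS (lowest first):
  #6: 8@103
  #5: 1@105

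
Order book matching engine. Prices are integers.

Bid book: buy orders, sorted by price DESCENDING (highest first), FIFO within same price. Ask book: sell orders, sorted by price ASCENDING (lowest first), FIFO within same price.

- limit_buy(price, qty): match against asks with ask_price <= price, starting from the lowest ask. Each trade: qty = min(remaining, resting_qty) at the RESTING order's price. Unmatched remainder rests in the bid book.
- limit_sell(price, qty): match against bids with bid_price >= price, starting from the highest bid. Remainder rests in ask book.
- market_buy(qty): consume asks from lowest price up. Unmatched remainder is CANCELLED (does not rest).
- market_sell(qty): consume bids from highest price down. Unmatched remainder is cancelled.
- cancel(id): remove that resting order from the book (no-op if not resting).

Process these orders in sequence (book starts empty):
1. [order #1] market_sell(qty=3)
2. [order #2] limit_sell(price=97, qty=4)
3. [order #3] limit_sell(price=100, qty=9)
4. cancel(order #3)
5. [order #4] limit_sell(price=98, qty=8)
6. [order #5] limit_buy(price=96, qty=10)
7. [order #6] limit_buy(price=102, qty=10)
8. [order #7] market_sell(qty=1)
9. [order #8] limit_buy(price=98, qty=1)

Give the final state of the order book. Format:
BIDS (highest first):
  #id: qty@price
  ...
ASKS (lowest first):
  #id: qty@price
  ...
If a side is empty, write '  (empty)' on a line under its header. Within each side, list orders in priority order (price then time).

Answer: BIDS (highest first):
  #5: 9@96
ASKS (lowest first):
  #4: 1@98

Derivation:
After op 1 [order #1] market_sell(qty=3): fills=none; bids=[-] asks=[-]
After op 2 [order #2] limit_sell(price=97, qty=4): fills=none; bids=[-] asks=[#2:4@97]
After op 3 [order #3] limit_sell(price=100, qty=9): fills=none; bids=[-] asks=[#2:4@97 #3:9@100]
After op 4 cancel(order #3): fills=none; bids=[-] asks=[#2:4@97]
After op 5 [order #4] limit_sell(price=98, qty=8): fills=none; bids=[-] asks=[#2:4@97 #4:8@98]
After op 6 [order #5] limit_buy(price=96, qty=10): fills=none; bids=[#5:10@96] asks=[#2:4@97 #4:8@98]
After op 7 [order #6] limit_buy(price=102, qty=10): fills=#6x#2:4@97 #6x#4:6@98; bids=[#5:10@96] asks=[#4:2@98]
After op 8 [order #7] market_sell(qty=1): fills=#5x#7:1@96; bids=[#5:9@96] asks=[#4:2@98]
After op 9 [order #8] limit_buy(price=98, qty=1): fills=#8x#4:1@98; bids=[#5:9@96] asks=[#4:1@98]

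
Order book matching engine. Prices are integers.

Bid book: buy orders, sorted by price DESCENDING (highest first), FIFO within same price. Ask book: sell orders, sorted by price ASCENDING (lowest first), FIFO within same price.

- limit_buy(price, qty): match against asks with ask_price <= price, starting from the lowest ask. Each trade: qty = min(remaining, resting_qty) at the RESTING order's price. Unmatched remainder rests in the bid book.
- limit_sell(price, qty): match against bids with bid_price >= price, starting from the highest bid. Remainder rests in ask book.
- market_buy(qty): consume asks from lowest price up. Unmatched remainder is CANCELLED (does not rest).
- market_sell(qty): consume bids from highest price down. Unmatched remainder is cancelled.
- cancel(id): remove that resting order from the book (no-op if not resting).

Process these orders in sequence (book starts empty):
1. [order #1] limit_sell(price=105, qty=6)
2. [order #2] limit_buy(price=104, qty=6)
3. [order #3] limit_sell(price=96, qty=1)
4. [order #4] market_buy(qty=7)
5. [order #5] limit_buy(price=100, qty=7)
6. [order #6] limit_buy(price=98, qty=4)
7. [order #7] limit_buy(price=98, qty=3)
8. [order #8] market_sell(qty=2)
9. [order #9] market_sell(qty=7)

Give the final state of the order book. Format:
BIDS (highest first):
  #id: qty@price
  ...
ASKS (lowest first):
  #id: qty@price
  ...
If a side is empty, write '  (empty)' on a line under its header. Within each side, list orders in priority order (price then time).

After op 1 [order #1] limit_sell(price=105, qty=6): fills=none; bids=[-] asks=[#1:6@105]
After op 2 [order #2] limit_buy(price=104, qty=6): fills=none; bids=[#2:6@104] asks=[#1:6@105]
After op 3 [order #3] limit_sell(price=96, qty=1): fills=#2x#3:1@104; bids=[#2:5@104] asks=[#1:6@105]
After op 4 [order #4] market_buy(qty=7): fills=#4x#1:6@105; bids=[#2:5@104] asks=[-]
After op 5 [order #5] limit_buy(price=100, qty=7): fills=none; bids=[#2:5@104 #5:7@100] asks=[-]
After op 6 [order #6] limit_buy(price=98, qty=4): fills=none; bids=[#2:5@104 #5:7@100 #6:4@98] asks=[-]
After op 7 [order #7] limit_buy(price=98, qty=3): fills=none; bids=[#2:5@104 #5:7@100 #6:4@98 #7:3@98] asks=[-]
After op 8 [order #8] market_sell(qty=2): fills=#2x#8:2@104; bids=[#2:3@104 #5:7@100 #6:4@98 #7:3@98] asks=[-]
After op 9 [order #9] market_sell(qty=7): fills=#2x#9:3@104 #5x#9:4@100; bids=[#5:3@100 #6:4@98 #7:3@98] asks=[-]

Answer: BIDS (highest first):
  #5: 3@100
  #6: 4@98
  #7: 3@98
ASKS (lowest first):
  (empty)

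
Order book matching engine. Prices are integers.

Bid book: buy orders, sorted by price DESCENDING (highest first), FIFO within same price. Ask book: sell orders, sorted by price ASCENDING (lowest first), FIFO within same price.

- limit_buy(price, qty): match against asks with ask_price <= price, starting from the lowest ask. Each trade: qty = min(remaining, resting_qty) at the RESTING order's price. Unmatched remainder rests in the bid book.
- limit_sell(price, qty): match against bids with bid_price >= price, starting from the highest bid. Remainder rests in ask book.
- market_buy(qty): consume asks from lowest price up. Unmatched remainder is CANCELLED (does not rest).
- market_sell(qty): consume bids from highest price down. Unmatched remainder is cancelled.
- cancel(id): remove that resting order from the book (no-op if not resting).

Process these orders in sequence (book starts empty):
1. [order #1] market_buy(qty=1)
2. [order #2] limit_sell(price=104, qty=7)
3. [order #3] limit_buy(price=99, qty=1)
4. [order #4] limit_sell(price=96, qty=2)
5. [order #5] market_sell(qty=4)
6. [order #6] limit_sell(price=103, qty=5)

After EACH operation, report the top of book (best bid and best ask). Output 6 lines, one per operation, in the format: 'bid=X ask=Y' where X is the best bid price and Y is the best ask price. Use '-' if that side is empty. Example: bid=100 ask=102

Answer: bid=- ask=-
bid=- ask=104
bid=99 ask=104
bid=- ask=96
bid=- ask=96
bid=- ask=96

Derivation:
After op 1 [order #1] market_buy(qty=1): fills=none; bids=[-] asks=[-]
After op 2 [order #2] limit_sell(price=104, qty=7): fills=none; bids=[-] asks=[#2:7@104]
After op 3 [order #3] limit_buy(price=99, qty=1): fills=none; bids=[#3:1@99] asks=[#2:7@104]
After op 4 [order #4] limit_sell(price=96, qty=2): fills=#3x#4:1@99; bids=[-] asks=[#4:1@96 #2:7@104]
After op 5 [order #5] market_sell(qty=4): fills=none; bids=[-] asks=[#4:1@96 #2:7@104]
After op 6 [order #6] limit_sell(price=103, qty=5): fills=none; bids=[-] asks=[#4:1@96 #6:5@103 #2:7@104]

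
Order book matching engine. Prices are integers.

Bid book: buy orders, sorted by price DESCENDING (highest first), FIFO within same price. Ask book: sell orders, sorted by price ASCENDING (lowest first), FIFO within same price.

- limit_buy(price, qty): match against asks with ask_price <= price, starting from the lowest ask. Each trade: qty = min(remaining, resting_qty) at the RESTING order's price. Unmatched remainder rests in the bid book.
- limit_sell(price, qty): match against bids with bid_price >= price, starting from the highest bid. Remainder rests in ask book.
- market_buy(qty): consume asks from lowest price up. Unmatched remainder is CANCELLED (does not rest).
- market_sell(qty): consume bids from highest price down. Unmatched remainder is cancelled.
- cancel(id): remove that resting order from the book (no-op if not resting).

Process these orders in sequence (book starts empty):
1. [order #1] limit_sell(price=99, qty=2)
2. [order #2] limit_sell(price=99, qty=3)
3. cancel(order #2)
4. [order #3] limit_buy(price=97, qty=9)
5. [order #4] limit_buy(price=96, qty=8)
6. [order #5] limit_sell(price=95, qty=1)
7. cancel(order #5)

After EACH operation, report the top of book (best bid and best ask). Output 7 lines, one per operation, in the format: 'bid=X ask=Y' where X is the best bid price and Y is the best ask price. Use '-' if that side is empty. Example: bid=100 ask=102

After op 1 [order #1] limit_sell(price=99, qty=2): fills=none; bids=[-] asks=[#1:2@99]
After op 2 [order #2] limit_sell(price=99, qty=3): fills=none; bids=[-] asks=[#1:2@99 #2:3@99]
After op 3 cancel(order #2): fills=none; bids=[-] asks=[#1:2@99]
After op 4 [order #3] limit_buy(price=97, qty=9): fills=none; bids=[#3:9@97] asks=[#1:2@99]
After op 5 [order #4] limit_buy(price=96, qty=8): fills=none; bids=[#3:9@97 #4:8@96] asks=[#1:2@99]
After op 6 [order #5] limit_sell(price=95, qty=1): fills=#3x#5:1@97; bids=[#3:8@97 #4:8@96] asks=[#1:2@99]
After op 7 cancel(order #5): fills=none; bids=[#3:8@97 #4:8@96] asks=[#1:2@99]

Answer: bid=- ask=99
bid=- ask=99
bid=- ask=99
bid=97 ask=99
bid=97 ask=99
bid=97 ask=99
bid=97 ask=99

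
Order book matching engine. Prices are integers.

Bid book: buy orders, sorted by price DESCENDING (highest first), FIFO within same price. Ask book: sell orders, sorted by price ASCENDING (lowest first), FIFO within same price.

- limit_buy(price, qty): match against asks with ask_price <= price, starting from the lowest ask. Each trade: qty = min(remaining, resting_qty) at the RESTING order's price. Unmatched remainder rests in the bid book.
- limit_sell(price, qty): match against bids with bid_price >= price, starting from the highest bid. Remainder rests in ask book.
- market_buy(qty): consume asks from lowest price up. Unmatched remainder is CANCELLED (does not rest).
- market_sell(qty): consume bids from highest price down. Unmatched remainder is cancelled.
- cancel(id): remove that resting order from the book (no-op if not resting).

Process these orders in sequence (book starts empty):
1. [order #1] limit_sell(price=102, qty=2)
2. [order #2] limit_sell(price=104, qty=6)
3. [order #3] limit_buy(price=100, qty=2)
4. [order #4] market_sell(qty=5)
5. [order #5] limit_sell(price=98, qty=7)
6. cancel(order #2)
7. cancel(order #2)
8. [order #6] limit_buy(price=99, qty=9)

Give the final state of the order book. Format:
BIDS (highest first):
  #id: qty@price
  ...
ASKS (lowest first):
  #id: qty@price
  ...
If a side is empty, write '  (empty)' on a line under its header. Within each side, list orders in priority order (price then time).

Answer: BIDS (highest first):
  #6: 2@99
ASKS (lowest first):
  #1: 2@102

Derivation:
After op 1 [order #1] limit_sell(price=102, qty=2): fills=none; bids=[-] asks=[#1:2@102]
After op 2 [order #2] limit_sell(price=104, qty=6): fills=none; bids=[-] asks=[#1:2@102 #2:6@104]
After op 3 [order #3] limit_buy(price=100, qty=2): fills=none; bids=[#3:2@100] asks=[#1:2@102 #2:6@104]
After op 4 [order #4] market_sell(qty=5): fills=#3x#4:2@100; bids=[-] asks=[#1:2@102 #2:6@104]
After op 5 [order #5] limit_sell(price=98, qty=7): fills=none; bids=[-] asks=[#5:7@98 #1:2@102 #2:6@104]
After op 6 cancel(order #2): fills=none; bids=[-] asks=[#5:7@98 #1:2@102]
After op 7 cancel(order #2): fills=none; bids=[-] asks=[#5:7@98 #1:2@102]
After op 8 [order #6] limit_buy(price=99, qty=9): fills=#6x#5:7@98; bids=[#6:2@99] asks=[#1:2@102]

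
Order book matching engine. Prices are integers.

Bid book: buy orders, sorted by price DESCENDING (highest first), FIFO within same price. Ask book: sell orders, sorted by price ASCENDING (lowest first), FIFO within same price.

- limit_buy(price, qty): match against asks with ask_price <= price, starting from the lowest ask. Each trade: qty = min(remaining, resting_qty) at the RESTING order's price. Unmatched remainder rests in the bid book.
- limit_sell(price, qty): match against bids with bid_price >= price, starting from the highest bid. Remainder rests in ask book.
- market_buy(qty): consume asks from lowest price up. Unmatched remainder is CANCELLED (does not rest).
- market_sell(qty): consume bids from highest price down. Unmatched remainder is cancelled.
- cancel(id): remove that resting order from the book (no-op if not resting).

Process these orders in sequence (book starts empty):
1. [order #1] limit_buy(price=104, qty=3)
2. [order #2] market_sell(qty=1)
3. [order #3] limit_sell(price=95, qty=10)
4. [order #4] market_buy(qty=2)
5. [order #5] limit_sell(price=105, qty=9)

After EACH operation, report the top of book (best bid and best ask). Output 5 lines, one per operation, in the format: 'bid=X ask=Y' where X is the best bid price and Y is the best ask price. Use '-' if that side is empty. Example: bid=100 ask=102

Answer: bid=104 ask=-
bid=104 ask=-
bid=- ask=95
bid=- ask=95
bid=- ask=95

Derivation:
After op 1 [order #1] limit_buy(price=104, qty=3): fills=none; bids=[#1:3@104] asks=[-]
After op 2 [order #2] market_sell(qty=1): fills=#1x#2:1@104; bids=[#1:2@104] asks=[-]
After op 3 [order #3] limit_sell(price=95, qty=10): fills=#1x#3:2@104; bids=[-] asks=[#3:8@95]
After op 4 [order #4] market_buy(qty=2): fills=#4x#3:2@95; bids=[-] asks=[#3:6@95]
After op 5 [order #5] limit_sell(price=105, qty=9): fills=none; bids=[-] asks=[#3:6@95 #5:9@105]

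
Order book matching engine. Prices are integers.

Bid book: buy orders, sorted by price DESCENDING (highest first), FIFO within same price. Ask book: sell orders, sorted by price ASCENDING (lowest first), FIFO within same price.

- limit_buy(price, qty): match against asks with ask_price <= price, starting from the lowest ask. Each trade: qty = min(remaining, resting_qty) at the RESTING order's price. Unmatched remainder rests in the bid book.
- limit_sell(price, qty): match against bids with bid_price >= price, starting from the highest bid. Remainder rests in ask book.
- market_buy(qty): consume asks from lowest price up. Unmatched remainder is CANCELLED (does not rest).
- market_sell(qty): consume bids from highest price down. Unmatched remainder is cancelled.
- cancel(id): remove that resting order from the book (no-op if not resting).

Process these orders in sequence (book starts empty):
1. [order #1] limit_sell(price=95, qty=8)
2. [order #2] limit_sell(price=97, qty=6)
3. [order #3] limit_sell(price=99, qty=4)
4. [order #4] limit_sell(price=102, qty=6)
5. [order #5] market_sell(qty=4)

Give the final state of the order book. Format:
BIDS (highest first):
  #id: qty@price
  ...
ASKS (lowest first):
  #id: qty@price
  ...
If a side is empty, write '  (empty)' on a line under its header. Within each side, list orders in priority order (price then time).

After op 1 [order #1] limit_sell(price=95, qty=8): fills=none; bids=[-] asks=[#1:8@95]
After op 2 [order #2] limit_sell(price=97, qty=6): fills=none; bids=[-] asks=[#1:8@95 #2:6@97]
After op 3 [order #3] limit_sell(price=99, qty=4): fills=none; bids=[-] asks=[#1:8@95 #2:6@97 #3:4@99]
After op 4 [order #4] limit_sell(price=102, qty=6): fills=none; bids=[-] asks=[#1:8@95 #2:6@97 #3:4@99 #4:6@102]
After op 5 [order #5] market_sell(qty=4): fills=none; bids=[-] asks=[#1:8@95 #2:6@97 #3:4@99 #4:6@102]

Answer: BIDS (highest first):
  (empty)
ASKS (lowest first):
  #1: 8@95
  #2: 6@97
  #3: 4@99
  #4: 6@102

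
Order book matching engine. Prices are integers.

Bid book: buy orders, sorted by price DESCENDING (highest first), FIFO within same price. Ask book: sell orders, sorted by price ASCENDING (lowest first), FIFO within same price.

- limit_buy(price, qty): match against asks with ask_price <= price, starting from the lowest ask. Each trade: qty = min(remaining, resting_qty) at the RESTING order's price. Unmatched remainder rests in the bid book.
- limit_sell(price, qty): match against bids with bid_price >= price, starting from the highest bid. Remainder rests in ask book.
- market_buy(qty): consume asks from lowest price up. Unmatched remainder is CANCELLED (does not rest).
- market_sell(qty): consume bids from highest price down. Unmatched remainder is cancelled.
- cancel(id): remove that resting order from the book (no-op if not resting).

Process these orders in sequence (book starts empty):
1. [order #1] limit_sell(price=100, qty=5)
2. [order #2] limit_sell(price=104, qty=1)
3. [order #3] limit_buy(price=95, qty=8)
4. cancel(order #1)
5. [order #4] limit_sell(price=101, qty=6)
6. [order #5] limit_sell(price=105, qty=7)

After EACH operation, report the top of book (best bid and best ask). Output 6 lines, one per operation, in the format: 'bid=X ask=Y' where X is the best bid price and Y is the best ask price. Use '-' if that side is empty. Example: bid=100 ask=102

After op 1 [order #1] limit_sell(price=100, qty=5): fills=none; bids=[-] asks=[#1:5@100]
After op 2 [order #2] limit_sell(price=104, qty=1): fills=none; bids=[-] asks=[#1:5@100 #2:1@104]
After op 3 [order #3] limit_buy(price=95, qty=8): fills=none; bids=[#3:8@95] asks=[#1:5@100 #2:1@104]
After op 4 cancel(order #1): fills=none; bids=[#3:8@95] asks=[#2:1@104]
After op 5 [order #4] limit_sell(price=101, qty=6): fills=none; bids=[#3:8@95] asks=[#4:6@101 #2:1@104]
After op 6 [order #5] limit_sell(price=105, qty=7): fills=none; bids=[#3:8@95] asks=[#4:6@101 #2:1@104 #5:7@105]

Answer: bid=- ask=100
bid=- ask=100
bid=95 ask=100
bid=95 ask=104
bid=95 ask=101
bid=95 ask=101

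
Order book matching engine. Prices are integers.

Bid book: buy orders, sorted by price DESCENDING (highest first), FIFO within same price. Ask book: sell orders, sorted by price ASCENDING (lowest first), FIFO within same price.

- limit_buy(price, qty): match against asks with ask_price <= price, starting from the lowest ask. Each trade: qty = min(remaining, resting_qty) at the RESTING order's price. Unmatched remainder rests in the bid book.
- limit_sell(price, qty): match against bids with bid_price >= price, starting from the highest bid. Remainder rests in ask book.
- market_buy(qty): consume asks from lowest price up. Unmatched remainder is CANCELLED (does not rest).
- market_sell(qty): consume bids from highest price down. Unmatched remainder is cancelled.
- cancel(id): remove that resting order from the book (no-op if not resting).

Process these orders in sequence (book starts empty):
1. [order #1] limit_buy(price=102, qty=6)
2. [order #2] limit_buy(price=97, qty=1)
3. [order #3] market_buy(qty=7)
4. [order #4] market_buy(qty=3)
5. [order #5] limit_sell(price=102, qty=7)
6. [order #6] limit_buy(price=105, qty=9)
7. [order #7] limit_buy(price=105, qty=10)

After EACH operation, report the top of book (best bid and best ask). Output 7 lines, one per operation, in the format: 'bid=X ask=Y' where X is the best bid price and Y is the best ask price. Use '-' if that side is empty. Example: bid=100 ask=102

After op 1 [order #1] limit_buy(price=102, qty=6): fills=none; bids=[#1:6@102] asks=[-]
After op 2 [order #2] limit_buy(price=97, qty=1): fills=none; bids=[#1:6@102 #2:1@97] asks=[-]
After op 3 [order #3] market_buy(qty=7): fills=none; bids=[#1:6@102 #2:1@97] asks=[-]
After op 4 [order #4] market_buy(qty=3): fills=none; bids=[#1:6@102 #2:1@97] asks=[-]
After op 5 [order #5] limit_sell(price=102, qty=7): fills=#1x#5:6@102; bids=[#2:1@97] asks=[#5:1@102]
After op 6 [order #6] limit_buy(price=105, qty=9): fills=#6x#5:1@102; bids=[#6:8@105 #2:1@97] asks=[-]
After op 7 [order #7] limit_buy(price=105, qty=10): fills=none; bids=[#6:8@105 #7:10@105 #2:1@97] asks=[-]

Answer: bid=102 ask=-
bid=102 ask=-
bid=102 ask=-
bid=102 ask=-
bid=97 ask=102
bid=105 ask=-
bid=105 ask=-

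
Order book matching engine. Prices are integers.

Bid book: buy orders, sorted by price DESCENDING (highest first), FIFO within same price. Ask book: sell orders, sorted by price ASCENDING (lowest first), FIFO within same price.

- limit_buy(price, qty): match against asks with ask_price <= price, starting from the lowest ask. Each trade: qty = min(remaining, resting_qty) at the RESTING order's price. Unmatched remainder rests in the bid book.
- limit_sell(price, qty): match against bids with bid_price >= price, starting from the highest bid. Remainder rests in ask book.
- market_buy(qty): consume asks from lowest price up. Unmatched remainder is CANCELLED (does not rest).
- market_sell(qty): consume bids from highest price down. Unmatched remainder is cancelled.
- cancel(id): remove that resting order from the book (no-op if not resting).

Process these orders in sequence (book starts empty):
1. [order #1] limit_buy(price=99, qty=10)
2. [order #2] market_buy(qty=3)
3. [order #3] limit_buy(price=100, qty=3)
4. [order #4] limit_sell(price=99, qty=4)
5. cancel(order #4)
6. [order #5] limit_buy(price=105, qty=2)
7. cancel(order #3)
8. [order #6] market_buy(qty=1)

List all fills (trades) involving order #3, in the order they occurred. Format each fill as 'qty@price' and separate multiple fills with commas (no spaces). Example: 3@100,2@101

Answer: 3@100

Derivation:
After op 1 [order #1] limit_buy(price=99, qty=10): fills=none; bids=[#1:10@99] asks=[-]
After op 2 [order #2] market_buy(qty=3): fills=none; bids=[#1:10@99] asks=[-]
After op 3 [order #3] limit_buy(price=100, qty=3): fills=none; bids=[#3:3@100 #1:10@99] asks=[-]
After op 4 [order #4] limit_sell(price=99, qty=4): fills=#3x#4:3@100 #1x#4:1@99; bids=[#1:9@99] asks=[-]
After op 5 cancel(order #4): fills=none; bids=[#1:9@99] asks=[-]
After op 6 [order #5] limit_buy(price=105, qty=2): fills=none; bids=[#5:2@105 #1:9@99] asks=[-]
After op 7 cancel(order #3): fills=none; bids=[#5:2@105 #1:9@99] asks=[-]
After op 8 [order #6] market_buy(qty=1): fills=none; bids=[#5:2@105 #1:9@99] asks=[-]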